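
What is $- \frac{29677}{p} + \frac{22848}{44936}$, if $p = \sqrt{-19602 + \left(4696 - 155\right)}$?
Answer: $\frac{2856}{5617} + \frac{29677 i \sqrt{15061}}{15061} \approx 0.50846 + 241.82 i$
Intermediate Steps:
$p = i \sqrt{15061}$ ($p = \sqrt{-19602 + \left(4696 - 155\right)} = \sqrt{-19602 + 4541} = \sqrt{-15061} = i \sqrt{15061} \approx 122.72 i$)
$- \frac{29677}{p} + \frac{22848}{44936} = - \frac{29677}{i \sqrt{15061}} + \frac{22848}{44936} = - 29677 \left(- \frac{i \sqrt{15061}}{15061}\right) + 22848 \cdot \frac{1}{44936} = \frac{29677 i \sqrt{15061}}{15061} + \frac{2856}{5617} = \frac{2856}{5617} + \frac{29677 i \sqrt{15061}}{15061}$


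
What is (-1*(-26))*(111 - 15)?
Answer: 2496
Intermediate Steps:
(-1*(-26))*(111 - 15) = 26*96 = 2496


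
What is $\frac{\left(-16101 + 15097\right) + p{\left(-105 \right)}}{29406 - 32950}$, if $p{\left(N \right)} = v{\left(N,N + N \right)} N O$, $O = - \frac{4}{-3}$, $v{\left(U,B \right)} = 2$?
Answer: $\frac{321}{886} \approx 0.3623$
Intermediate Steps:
$O = \frac{4}{3}$ ($O = \left(-4\right) \left(- \frac{1}{3}\right) = \frac{4}{3} \approx 1.3333$)
$p{\left(N \right)} = \frac{8 N}{3}$ ($p{\left(N \right)} = 2 N \frac{4}{3} = \frac{8 N}{3}$)
$\frac{\left(-16101 + 15097\right) + p{\left(-105 \right)}}{29406 - 32950} = \frac{\left(-16101 + 15097\right) + \frac{8}{3} \left(-105\right)}{29406 - 32950} = \frac{-1004 - 280}{-3544} = \left(-1284\right) \left(- \frac{1}{3544}\right) = \frac{321}{886}$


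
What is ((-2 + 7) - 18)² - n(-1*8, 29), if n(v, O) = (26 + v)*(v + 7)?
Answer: 187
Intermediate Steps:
n(v, O) = (7 + v)*(26 + v) (n(v, O) = (26 + v)*(7 + v) = (7 + v)*(26 + v))
((-2 + 7) - 18)² - n(-1*8, 29) = ((-2 + 7) - 18)² - (182 + (-1*8)² + 33*(-1*8)) = (5 - 18)² - (182 + (-8)² + 33*(-8)) = (-13)² - (182 + 64 - 264) = 169 - 1*(-18) = 169 + 18 = 187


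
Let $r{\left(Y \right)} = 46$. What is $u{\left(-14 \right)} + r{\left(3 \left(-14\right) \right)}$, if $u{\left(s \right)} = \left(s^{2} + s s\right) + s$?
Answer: $424$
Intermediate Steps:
$u{\left(s \right)} = s + 2 s^{2}$ ($u{\left(s \right)} = \left(s^{2} + s^{2}\right) + s = 2 s^{2} + s = s + 2 s^{2}$)
$u{\left(-14 \right)} + r{\left(3 \left(-14\right) \right)} = - 14 \left(1 + 2 \left(-14\right)\right) + 46 = - 14 \left(1 - 28\right) + 46 = \left(-14\right) \left(-27\right) + 46 = 378 + 46 = 424$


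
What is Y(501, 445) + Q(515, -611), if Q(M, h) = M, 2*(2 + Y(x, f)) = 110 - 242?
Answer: 447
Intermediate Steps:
Y(x, f) = -68 (Y(x, f) = -2 + (110 - 242)/2 = -2 + (½)*(-132) = -2 - 66 = -68)
Y(501, 445) + Q(515, -611) = -68 + 515 = 447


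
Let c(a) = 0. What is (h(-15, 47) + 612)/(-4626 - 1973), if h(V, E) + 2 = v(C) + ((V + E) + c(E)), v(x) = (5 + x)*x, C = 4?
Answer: -678/6599 ≈ -0.10274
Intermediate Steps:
v(x) = x*(5 + x)
h(V, E) = 34 + E + V (h(V, E) = -2 + (4*(5 + 4) + ((V + E) + 0)) = -2 + (4*9 + ((E + V) + 0)) = -2 + (36 + (E + V)) = -2 + (36 + E + V) = 34 + E + V)
(h(-15, 47) + 612)/(-4626 - 1973) = ((34 + 47 - 15) + 612)/(-4626 - 1973) = (66 + 612)/(-6599) = 678*(-1/6599) = -678/6599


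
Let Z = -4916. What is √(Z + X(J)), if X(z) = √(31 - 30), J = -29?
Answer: I*√4915 ≈ 70.107*I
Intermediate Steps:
X(z) = 1 (X(z) = √1 = 1)
√(Z + X(J)) = √(-4916 + 1) = √(-4915) = I*√4915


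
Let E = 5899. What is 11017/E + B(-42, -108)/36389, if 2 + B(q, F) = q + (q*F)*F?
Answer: -2489211255/214658711 ≈ -11.596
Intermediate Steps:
B(q, F) = -2 + q + q*F**2 (B(q, F) = -2 + (q + (q*F)*F) = -2 + (q + (F*q)*F) = -2 + (q + q*F**2) = -2 + q + q*F**2)
11017/E + B(-42, -108)/36389 = 11017/5899 + (-2 - 42 - 42*(-108)**2)/36389 = 11017*(1/5899) + (-2 - 42 - 42*11664)*(1/36389) = 11017/5899 + (-2 - 42 - 489888)*(1/36389) = 11017/5899 - 489932*1/36389 = 11017/5899 - 489932/36389 = -2489211255/214658711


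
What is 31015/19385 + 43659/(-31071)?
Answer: 7822490/40154089 ≈ 0.19481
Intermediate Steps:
31015/19385 + 43659/(-31071) = 31015*(1/19385) + 43659*(-1/31071) = 6203/3877 - 14553/10357 = 7822490/40154089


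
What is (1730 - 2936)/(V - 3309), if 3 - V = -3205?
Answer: 1206/101 ≈ 11.941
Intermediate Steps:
V = 3208 (V = 3 - 1*(-3205) = 3 + 3205 = 3208)
(1730 - 2936)/(V - 3309) = (1730 - 2936)/(3208 - 3309) = -1206/(-101) = -1206*(-1/101) = 1206/101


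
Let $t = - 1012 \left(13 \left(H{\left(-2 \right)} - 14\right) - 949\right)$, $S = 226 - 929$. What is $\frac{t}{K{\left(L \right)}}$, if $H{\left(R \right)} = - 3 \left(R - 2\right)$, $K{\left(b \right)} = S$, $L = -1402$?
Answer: $- \frac{986700}{703} \approx -1403.6$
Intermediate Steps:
$S = -703$
$K{\left(b \right)} = -703$
$H{\left(R \right)} = 6 - 3 R$ ($H{\left(R \right)} = - 3 \left(-2 + R\right) = 6 - 3 R$)
$t = 986700$ ($t = - 1012 \left(13 \left(\left(6 - -6\right) - 14\right) - 949\right) = - 1012 \left(13 \left(\left(6 + 6\right) - 14\right) - 949\right) = - 1012 \left(13 \left(12 - 14\right) - 949\right) = - 1012 \left(13 \left(-2\right) - 949\right) = - 1012 \left(-26 - 949\right) = \left(-1012\right) \left(-975\right) = 986700$)
$\frac{t}{K{\left(L \right)}} = \frac{986700}{-703} = 986700 \left(- \frac{1}{703}\right) = - \frac{986700}{703}$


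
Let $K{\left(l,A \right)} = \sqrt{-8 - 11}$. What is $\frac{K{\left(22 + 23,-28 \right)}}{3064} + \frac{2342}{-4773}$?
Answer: $- \frac{2342}{4773} + \frac{i \sqrt{19}}{3064} \approx -0.49068 + 0.0014226 i$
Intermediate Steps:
$K{\left(l,A \right)} = i \sqrt{19}$ ($K{\left(l,A \right)} = \sqrt{-19} = i \sqrt{19}$)
$\frac{K{\left(22 + 23,-28 \right)}}{3064} + \frac{2342}{-4773} = \frac{i \sqrt{19}}{3064} + \frac{2342}{-4773} = i \sqrt{19} \cdot \frac{1}{3064} + 2342 \left(- \frac{1}{4773}\right) = \frac{i \sqrt{19}}{3064} - \frac{2342}{4773} = - \frac{2342}{4773} + \frac{i \sqrt{19}}{3064}$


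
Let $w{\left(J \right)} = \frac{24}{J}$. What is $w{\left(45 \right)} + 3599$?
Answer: $\frac{53993}{15} \approx 3599.5$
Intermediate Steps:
$w{\left(45 \right)} + 3599 = \frac{24}{45} + 3599 = 24 \cdot \frac{1}{45} + 3599 = \frac{8}{15} + 3599 = \frac{53993}{15}$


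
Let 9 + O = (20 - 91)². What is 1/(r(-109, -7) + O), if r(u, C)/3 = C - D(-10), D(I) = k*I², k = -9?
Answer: 1/7711 ≈ 0.00012968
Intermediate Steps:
D(I) = -9*I²
r(u, C) = 2700 + 3*C (r(u, C) = 3*(C - (-9)*(-10)²) = 3*(C - (-9)*100) = 3*(C - 1*(-900)) = 3*(C + 900) = 3*(900 + C) = 2700 + 3*C)
O = 5032 (O = -9 + (20 - 91)² = -9 + (-71)² = -9 + 5041 = 5032)
1/(r(-109, -7) + O) = 1/((2700 + 3*(-7)) + 5032) = 1/((2700 - 21) + 5032) = 1/(2679 + 5032) = 1/7711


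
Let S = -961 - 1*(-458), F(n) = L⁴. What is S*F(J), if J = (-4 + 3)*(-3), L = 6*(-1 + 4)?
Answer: -52802928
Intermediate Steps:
L = 18 (L = 6*3 = 18)
J = 3 (J = -1*(-3) = 3)
F(n) = 104976 (F(n) = 18⁴ = 104976)
S = -503 (S = -961 + 458 = -503)
S*F(J) = -503*104976 = -52802928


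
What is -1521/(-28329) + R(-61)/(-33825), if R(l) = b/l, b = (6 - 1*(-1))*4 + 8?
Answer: 348815241/6494659325 ≈ 0.053708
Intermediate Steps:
b = 36 (b = (6 + 1)*4 + 8 = 7*4 + 8 = 28 + 8 = 36)
R(l) = 36/l
-1521/(-28329) + R(-61)/(-33825) = -1521/(-28329) + (36/(-61))/(-33825) = -1521*(-1/28329) + (36*(-1/61))*(-1/33825) = 507/9443 - 36/61*(-1/33825) = 507/9443 + 12/687775 = 348815241/6494659325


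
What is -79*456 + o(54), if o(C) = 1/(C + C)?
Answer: -3890591/108 ≈ -36024.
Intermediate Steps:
o(C) = 1/(2*C)
-79*456 + o(54) = -79*456 + (1/2)/54 = -36024 + (1/2)*(1/54) = -36024 + 1/108 = -3890591/108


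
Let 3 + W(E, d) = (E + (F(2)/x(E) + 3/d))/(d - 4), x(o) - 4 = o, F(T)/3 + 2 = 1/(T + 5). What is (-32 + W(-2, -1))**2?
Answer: 5480281/4900 ≈ 1118.4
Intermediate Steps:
F(T) = -6 + 3/(5 + T) (F(T) = -6 + 3/(T + 5) = -6 + 3/(5 + T))
x(o) = 4 + o
W(E, d) = -3 + (E + 3/d - 39/(7*(4 + E)))/(-4 + d) (W(E, d) = -3 + (E + ((3*(-9 - 2*2)/(5 + 2))/(4 + E) + 3/d))/(d - 4) = -3 + (E + ((3*(-9 - 4)/7)/(4 + E) + 3/d))/(-4 + d) = -3 + (E + ((3*(1/7)*(-13))/(4 + E) + 3/d))/(-4 + d) = -3 + (E + (-39/(7*(4 + E)) + 3/d))/(-4 + d) = -3 + (E + (3/d - 39/(7*(4 + E))))/(-4 + d) = -3 + (E + 3/d - 39/(7*(4 + E)))/(-4 + d))
(-32 + W(-2, -1))**2 = (-32 + (1/7)*(84 - 39*(-1) + 21*(-2) - 21*(-1)**2*(4 - 2) + 84*(-1)*(4 - 2) + 7*(-2)*(-1)*(4 - 2))/(-1*(-4 - 1)*(4 - 2)))**2 = (-32 + (1/7)*(-1)*(84 + 39 - 42 - 21*1*2 + 84*(-1)*2 + 7*(-2)*(-1)*2)/(-5*2))**2 = (-32 + (1/7)*(-1)*(-1/5)*(1/2)*(84 + 39 - 42 - 42 - 168 + 28))**2 = (-32 + (1/7)*(-1)*(-1/5)*(1/2)*(-101))**2 = (-32 - 101/70)**2 = (-2341/70)**2 = 5480281/4900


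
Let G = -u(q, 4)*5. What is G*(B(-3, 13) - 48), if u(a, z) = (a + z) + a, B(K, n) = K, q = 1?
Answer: 1530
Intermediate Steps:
u(a, z) = z + 2*a
G = -30 (G = -(4 + 2*1)*5 = -(4 + 2)*5 = -1*6*5 = -6*5 = -30)
G*(B(-3, 13) - 48) = -30*(-3 - 48) = -30*(-51) = 1530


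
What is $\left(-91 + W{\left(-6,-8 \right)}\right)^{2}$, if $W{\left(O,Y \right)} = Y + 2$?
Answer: $9409$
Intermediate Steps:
$W{\left(O,Y \right)} = 2 + Y$
$\left(-91 + W{\left(-6,-8 \right)}\right)^{2} = \left(-91 + \left(2 - 8\right)\right)^{2} = \left(-91 - 6\right)^{2} = \left(-97\right)^{2} = 9409$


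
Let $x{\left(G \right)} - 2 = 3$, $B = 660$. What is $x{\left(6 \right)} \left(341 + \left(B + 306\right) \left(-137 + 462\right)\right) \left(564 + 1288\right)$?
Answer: $2910334660$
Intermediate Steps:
$x{\left(G \right)} = 5$ ($x{\left(G \right)} = 2 + 3 = 5$)
$x{\left(6 \right)} \left(341 + \left(B + 306\right) \left(-137 + 462\right)\right) \left(564 + 1288\right) = 5 \left(341 + \left(660 + 306\right) \left(-137 + 462\right)\right) \left(564 + 1288\right) = 5 \left(341 + 966 \cdot 325\right) 1852 = 5 \left(341 + 313950\right) 1852 = 5 \cdot 314291 \cdot 1852 = 5 \cdot 582066932 = 2910334660$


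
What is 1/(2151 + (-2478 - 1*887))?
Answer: -1/1214 ≈ -0.00082372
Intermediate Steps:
1/(2151 + (-2478 - 1*887)) = 1/(2151 + (-2478 - 887)) = 1/(2151 - 3365) = 1/(-1214) = -1/1214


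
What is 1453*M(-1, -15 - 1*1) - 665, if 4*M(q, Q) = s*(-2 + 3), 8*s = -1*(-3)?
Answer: -16921/32 ≈ -528.78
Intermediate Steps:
s = 3/8 (s = (-1*(-3))/8 = (1/8)*3 = 3/8 ≈ 0.37500)
M(q, Q) = 3/32 (M(q, Q) = (3*(-2 + 3)/8)/4 = ((3/8)*1)/4 = (1/4)*(3/8) = 3/32)
1453*M(-1, -15 - 1*1) - 665 = 1453*(3/32) - 665 = 4359/32 - 665 = -16921/32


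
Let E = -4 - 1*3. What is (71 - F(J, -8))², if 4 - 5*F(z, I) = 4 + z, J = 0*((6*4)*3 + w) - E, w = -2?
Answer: 131044/25 ≈ 5241.8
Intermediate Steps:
E = -7 (E = -4 - 3 = -7)
J = 7 (J = 0*((6*4)*3 - 2) - 1*(-7) = 0*(24*3 - 2) + 7 = 0*(72 - 2) + 7 = 0*70 + 7 = 0 + 7 = 7)
F(z, I) = -z/5 (F(z, I) = ⅘ - (4 + z)/5 = ⅘ + (-⅘ - z/5) = -z/5)
(71 - F(J, -8))² = (71 - (-1)*7/5)² = (71 - 1*(-7/5))² = (71 + 7/5)² = (362/5)² = 131044/25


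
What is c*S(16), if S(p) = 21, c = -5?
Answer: -105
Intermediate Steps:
c*S(16) = -5*21 = -105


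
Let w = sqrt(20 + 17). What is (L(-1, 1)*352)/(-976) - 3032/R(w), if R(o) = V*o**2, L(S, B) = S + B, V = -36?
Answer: 758/333 ≈ 2.2763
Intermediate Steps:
L(S, B) = B + S
w = sqrt(37) ≈ 6.0828
R(o) = -36*o**2
(L(-1, 1)*352)/(-976) - 3032/R(w) = ((1 - 1)*352)/(-976) - 3032/((-36*(sqrt(37))**2)) = (0*352)*(-1/976) - 3032/((-36*37)) = 0*(-1/976) - 3032/(-1332) = 0 - 3032*(-1/1332) = 0 + 758/333 = 758/333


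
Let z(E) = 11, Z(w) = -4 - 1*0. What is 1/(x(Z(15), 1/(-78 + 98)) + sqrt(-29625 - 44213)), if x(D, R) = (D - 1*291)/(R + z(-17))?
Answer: -651950/1820565879 - 48841*I*sqrt(73838)/3641131758 ≈ -0.0003581 - 0.0036449*I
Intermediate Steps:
Z(w) = -4 (Z(w) = -4 + 0 = -4)
x(D, R) = (-291 + D)/(11 + R) (x(D, R) = (D - 1*291)/(R + 11) = (D - 291)/(11 + R) = (-291 + D)/(11 + R))
1/(x(Z(15), 1/(-78 + 98)) + sqrt(-29625 - 44213)) = 1/((-291 - 4)/(11 + 1/(-78 + 98)) + sqrt(-29625 - 44213)) = 1/(-295/(11 + 1/20) + sqrt(-73838)) = 1/(-295/(11 + 1/20) + I*sqrt(73838)) = 1/(-295/(221/20) + I*sqrt(73838)) = 1/((20/221)*(-295) + I*sqrt(73838)) = 1/(-5900/221 + I*sqrt(73838))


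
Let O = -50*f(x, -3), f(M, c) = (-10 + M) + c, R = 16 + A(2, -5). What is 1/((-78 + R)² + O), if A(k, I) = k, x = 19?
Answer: 1/3300 ≈ 0.00030303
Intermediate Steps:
R = 18 (R = 16 + 2 = 18)
f(M, c) = -10 + M + c
O = -300 (O = -50*(-10 + 19 - 3) = -50*6 = -300)
1/((-78 + R)² + O) = 1/((-78 + 18)² - 300) = 1/((-60)² - 300) = 1/(3600 - 300) = 1/3300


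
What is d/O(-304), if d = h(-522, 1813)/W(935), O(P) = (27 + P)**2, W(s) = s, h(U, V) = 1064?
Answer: 1064/71741615 ≈ 1.4831e-5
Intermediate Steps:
d = 1064/935 ≈ 1.1380
d/O(-304) = 1064/(935*((27 - 304)**2)) = 1064/(935*((-277)**2)) = (1064/935)/76729 = (1064/935)*(1/76729) = 1064/71741615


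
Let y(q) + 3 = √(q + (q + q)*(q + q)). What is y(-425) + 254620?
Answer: 254617 + 5*√28883 ≈ 2.5547e+5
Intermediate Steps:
y(q) = -3 + √(q + 4*q²) (y(q) = -3 + √(q + (q + q)*(q + q)) = -3 + √(q + (2*q)*(2*q)) = -3 + √(q + 4*q²))
y(-425) + 254620 = (-3 + √(-425*(1 + 4*(-425)))) + 254620 = (-3 + √(-425*(1 - 1700))) + 254620 = (-3 + √(-425*(-1699))) + 254620 = (-3 + √722075) + 254620 = (-3 + 5*√28883) + 254620 = 254617 + 5*√28883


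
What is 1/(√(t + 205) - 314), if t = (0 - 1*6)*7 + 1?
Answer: -157/49216 - √41/49216 ≈ -0.0033201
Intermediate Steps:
t = -41 (t = (0 - 6)*7 + 1 = -6*7 + 1 = -42 + 1 = -41)
1/(√(t + 205) - 314) = 1/(√(-41 + 205) - 314) = 1/(√164 - 314) = 1/(2*√41 - 314) = 1/(-314 + 2*√41)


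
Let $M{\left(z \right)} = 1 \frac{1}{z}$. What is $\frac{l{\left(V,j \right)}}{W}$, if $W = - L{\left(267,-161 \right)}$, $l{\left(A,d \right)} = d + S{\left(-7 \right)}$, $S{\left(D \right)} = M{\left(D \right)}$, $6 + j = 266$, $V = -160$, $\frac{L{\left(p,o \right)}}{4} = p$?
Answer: $- \frac{1819}{7476} \approx -0.24331$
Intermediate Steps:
$L{\left(p,o \right)} = 4 p$
$M{\left(z \right)} = \frac{1}{z}$
$j = 260$ ($j = -6 + 266 = 260$)
$S{\left(D \right)} = \frac{1}{D}$
$l{\left(A,d \right)} = - \frac{1}{7} + d$ ($l{\left(A,d \right)} = d + \frac{1}{-7} = d - \frac{1}{7} = - \frac{1}{7} + d$)
$W = -1068$ ($W = - 4 \cdot 267 = \left(-1\right) 1068 = -1068$)
$\frac{l{\left(V,j \right)}}{W} = \frac{- \frac{1}{7} + 260}{-1068} = \frac{1819}{7} \left(- \frac{1}{1068}\right) = - \frac{1819}{7476}$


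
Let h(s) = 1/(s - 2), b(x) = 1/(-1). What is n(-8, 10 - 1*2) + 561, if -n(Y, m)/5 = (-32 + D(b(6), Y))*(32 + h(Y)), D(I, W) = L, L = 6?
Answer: 4708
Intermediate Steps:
b(x) = -1
h(s) = 1/(-2 + s)
D(I, W) = 6
n(Y, m) = 4160 + 130/(-2 + Y) (n(Y, m) = -5*(-32 + 6)*(32 + 1/(-2 + Y)) = -(-130)*(32 + 1/(-2 + Y)) = -5*(-832 - 26/(-2 + Y)) = 4160 + 130/(-2 + Y))
n(-8, 10 - 1*2) + 561 = 130*(-63 + 32*(-8))/(-2 - 8) + 561 = 130*(-63 - 256)/(-10) + 561 = 130*(-1/10)*(-319) + 561 = 4147 + 561 = 4708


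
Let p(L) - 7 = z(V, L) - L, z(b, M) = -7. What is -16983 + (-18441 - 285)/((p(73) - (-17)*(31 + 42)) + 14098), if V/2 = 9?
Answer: -129640602/7633 ≈ -16984.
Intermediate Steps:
V = 18 (V = 2*9 = 18)
p(L) = -L (p(L) = 7 + (-7 - L) = -L)
-16983 + (-18441 - 285)/((p(73) - (-17)*(31 + 42)) + 14098) = -16983 + (-18441 - 285)/((-1*73 - (-17)*(31 + 42)) + 14098) = -16983 - 18726/((-73 - (-17)*73) + 14098) = -16983 - 18726/((-73 - 1*(-1241)) + 14098) = -16983 - 18726/((-73 + 1241) + 14098) = -16983 - 18726/(1168 + 14098) = -16983 - 18726/15266 = -16983 - 18726*1/15266 = -16983 - 9363/7633 = -129640602/7633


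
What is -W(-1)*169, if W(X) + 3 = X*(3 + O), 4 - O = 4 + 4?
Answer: 338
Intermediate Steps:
O = -4 (O = 4 - (4 + 4) = 4 - 1*8 = 4 - 8 = -4)
W(X) = -3 - X (W(X) = -3 + X*(3 - 4) = -3 + X*(-1) = -3 - X)
-W(-1)*169 = -(-3 - 1*(-1))*169 = -(-3 + 1)*169 = -(-2)*169 = -1*(-338) = 338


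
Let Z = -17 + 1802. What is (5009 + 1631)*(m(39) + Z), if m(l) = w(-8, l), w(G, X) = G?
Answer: 11799280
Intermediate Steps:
Z = 1785
m(l) = -8
(5009 + 1631)*(m(39) + Z) = (5009 + 1631)*(-8 + 1785) = 6640*1777 = 11799280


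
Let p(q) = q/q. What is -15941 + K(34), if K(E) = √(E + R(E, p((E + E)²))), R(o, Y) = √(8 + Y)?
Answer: -15941 + √37 ≈ -15935.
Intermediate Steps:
p(q) = 1
K(E) = √(3 + E) (K(E) = √(E + √(8 + 1)) = √(E + √9) = √(E + 3) = √(3 + E))
-15941 + K(34) = -15941 + √(3 + 34) = -15941 + √37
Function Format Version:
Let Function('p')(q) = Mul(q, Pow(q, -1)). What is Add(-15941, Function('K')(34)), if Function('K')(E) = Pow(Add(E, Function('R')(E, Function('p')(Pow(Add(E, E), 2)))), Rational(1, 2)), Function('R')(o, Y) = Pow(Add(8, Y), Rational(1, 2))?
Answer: Add(-15941, Pow(37, Rational(1, 2))) ≈ -15935.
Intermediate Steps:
Function('p')(q) = 1
Function('K')(E) = Pow(Add(3, E), Rational(1, 2)) (Function('K')(E) = Pow(Add(E, Pow(Add(8, 1), Rational(1, 2))), Rational(1, 2)) = Pow(Add(E, Pow(9, Rational(1, 2))), Rational(1, 2)) = Pow(Add(E, 3), Rational(1, 2)) = Pow(Add(3, E), Rational(1, 2)))
Add(-15941, Function('K')(34)) = Add(-15941, Pow(Add(3, 34), Rational(1, 2))) = Add(-15941, Pow(37, Rational(1, 2)))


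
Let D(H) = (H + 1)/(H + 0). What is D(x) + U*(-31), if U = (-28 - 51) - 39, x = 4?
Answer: 14637/4 ≈ 3659.3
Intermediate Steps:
D(H) = (1 + H)/H
U = -118 (U = -79 - 39 = -118)
D(x) + U*(-31) = (1 + 4)/4 - 118*(-31) = (¼)*5 + 3658 = 5/4 + 3658 = 14637/4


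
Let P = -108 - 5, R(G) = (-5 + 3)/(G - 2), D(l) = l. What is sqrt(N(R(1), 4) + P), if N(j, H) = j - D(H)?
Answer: I*sqrt(115) ≈ 10.724*I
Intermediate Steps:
R(G) = -2/(-2 + G)
P = -113
N(j, H) = j - H
sqrt(N(R(1), 4) + P) = sqrt((-2/(-2 + 1) - 1*4) - 113) = sqrt((-2/(-1) - 4) - 113) = sqrt((-2*(-1) - 4) - 113) = sqrt((2 - 4) - 113) = sqrt(-2 - 113) = sqrt(-115) = I*sqrt(115)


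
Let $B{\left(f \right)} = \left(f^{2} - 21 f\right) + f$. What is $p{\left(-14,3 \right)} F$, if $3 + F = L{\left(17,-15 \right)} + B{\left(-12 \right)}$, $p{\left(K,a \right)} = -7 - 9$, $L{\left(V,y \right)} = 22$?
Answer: $-6448$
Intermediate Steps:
$B{\left(f \right)} = f^{2} - 20 f$
$p{\left(K,a \right)} = -16$
$F = 403$ ($F = -3 - \left(-22 + 12 \left(-20 - 12\right)\right) = -3 + \left(22 - -384\right) = -3 + \left(22 + 384\right) = -3 + 406 = 403$)
$p{\left(-14,3 \right)} F = \left(-16\right) 403 = -6448$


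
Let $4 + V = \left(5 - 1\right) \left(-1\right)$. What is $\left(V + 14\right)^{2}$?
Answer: $36$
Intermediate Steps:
$V = -8$ ($V = -4 + \left(5 - 1\right) \left(-1\right) = -4 + 4 \left(-1\right) = -4 - 4 = -8$)
$\left(V + 14\right)^{2} = \left(-8 + 14\right)^{2} = 6^{2} = 36$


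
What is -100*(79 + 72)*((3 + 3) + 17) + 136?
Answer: -347164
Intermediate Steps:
-100*(79 + 72)*((3 + 3) + 17) + 136 = -15100*(6 + 17) + 136 = -15100*23 + 136 = -100*3473 + 136 = -347300 + 136 = -347164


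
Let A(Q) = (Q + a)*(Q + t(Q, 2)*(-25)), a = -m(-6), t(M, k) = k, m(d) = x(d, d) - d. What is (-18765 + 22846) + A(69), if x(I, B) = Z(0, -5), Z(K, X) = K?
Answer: 5278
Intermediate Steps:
x(I, B) = 0
m(d) = -d (m(d) = 0 - d = -d)
a = -6 (a = -(-1)*(-6) = -1*6 = -6)
A(Q) = (-50 + Q)*(-6 + Q) (A(Q) = (Q - 6)*(Q + 2*(-25)) = (-6 + Q)*(Q - 50) = (-6 + Q)*(-50 + Q) = (-50 + Q)*(-6 + Q))
(-18765 + 22846) + A(69) = (-18765 + 22846) + (300 + 69² - 56*69) = 4081 + (300 + 4761 - 3864) = 4081 + 1197 = 5278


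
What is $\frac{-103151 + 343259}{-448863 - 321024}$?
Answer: $- \frac{80036}{256629} \approx -0.31187$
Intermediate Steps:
$\frac{-103151 + 343259}{-448863 - 321024} = \frac{240108}{-769887} = 240108 \left(- \frac{1}{769887}\right) = - \frac{80036}{256629}$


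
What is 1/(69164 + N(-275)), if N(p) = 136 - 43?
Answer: 1/69257 ≈ 1.4439e-5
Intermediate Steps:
N(p) = 93
1/(69164 + N(-275)) = 1/(69164 + 93) = 1/69257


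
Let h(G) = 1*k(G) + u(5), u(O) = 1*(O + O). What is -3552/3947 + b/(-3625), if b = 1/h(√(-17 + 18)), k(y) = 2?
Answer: -154515947/171694500 ≈ -0.89995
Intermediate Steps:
u(O) = 2*O (u(O) = 1*(2*O) = 2*O)
h(G) = 12 (h(G) = 1*2 + 2*5 = 2 + 10 = 12)
b = 1/12 ≈ 0.083333
-3552/3947 + b/(-3625) = -3552/3947 + (1/12)/(-3625) = -3552*1/3947 + (1/12)*(-1/3625) = -3552/3947 - 1/43500 = -154515947/171694500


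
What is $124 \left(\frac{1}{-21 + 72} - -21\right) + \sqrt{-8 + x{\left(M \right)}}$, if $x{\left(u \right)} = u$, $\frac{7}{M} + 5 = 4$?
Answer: $\frac{132928}{51} + i \sqrt{15} \approx 2606.4 + 3.873 i$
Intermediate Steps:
$M = -7$ ($M = \frac{7}{-5 + 4} = \frac{7}{-1} = 7 \left(-1\right) = -7$)
$124 \left(\frac{1}{-21 + 72} - -21\right) + \sqrt{-8 + x{\left(M \right)}} = 124 \left(\frac{1}{-21 + 72} - -21\right) + \sqrt{-8 - 7} = 124 \left(\frac{1}{51} + 21\right) + \sqrt{-15} = 124 \left(\frac{1}{51} + 21\right) + i \sqrt{15} = 124 \cdot \frac{1072}{51} + i \sqrt{15} = \frac{132928}{51} + i \sqrt{15}$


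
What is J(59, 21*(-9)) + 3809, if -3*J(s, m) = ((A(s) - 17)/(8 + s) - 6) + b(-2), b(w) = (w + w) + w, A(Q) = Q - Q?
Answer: 766430/201 ≈ 3813.1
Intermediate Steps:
A(Q) = 0
b(w) = 3*w (b(w) = 2*w + w = 3*w)
J(s, m) = 4 + 17/(3*(8 + s)) (J(s, m) = -(((0 - 17)/(8 + s) - 6) + 3*(-2))/3 = -((-17/(8 + s) - 6) - 6)/3 = -((-6 - 17/(8 + s)) - 6)/3 = -(-12 - 17/(8 + s))/3 = 4 + 17/(3*(8 + s)))
J(59, 21*(-9)) + 3809 = (113 + 12*59)/(3*(8 + 59)) + 3809 = (1/3)*(113 + 708)/67 + 3809 = (1/3)*(1/67)*821 + 3809 = 821/201 + 3809 = 766430/201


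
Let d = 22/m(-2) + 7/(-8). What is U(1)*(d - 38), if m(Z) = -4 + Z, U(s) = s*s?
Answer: -1021/24 ≈ -42.542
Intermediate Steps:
U(s) = s**2
d = -109/24 (d = 22/(-4 - 2) + 7/(-8) = 22/(-6) + 7*(-1/8) = 22*(-1/6) - 7/8 = -11/3 - 7/8 = -109/24 ≈ -4.5417)
U(1)*(d - 38) = 1**2*(-109/24 - 38) = 1*(-1021/24) = -1021/24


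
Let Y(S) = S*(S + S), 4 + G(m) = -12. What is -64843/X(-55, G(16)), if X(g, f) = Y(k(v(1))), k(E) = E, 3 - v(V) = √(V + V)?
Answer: -713273/98 - 194529*√2/49 ≈ -12893.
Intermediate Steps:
G(m) = -16 (G(m) = -4 - 12 = -16)
v(V) = 3 - √2*√V (v(V) = 3 - √(V + V) = 3 - √(2*V) = 3 - √2*√V)
Y(S) = 2*S² (Y(S) = S*(2*S) = 2*S²)
X(g, f) = 2*(3 - √2)² (X(g, f) = 2*(3 - √2*√1)² = 2*(3 - 1*√2*1)² = 2*(3 - √2)²)
-64843/X(-55, G(16)) = -64843/(22 - 12*√2)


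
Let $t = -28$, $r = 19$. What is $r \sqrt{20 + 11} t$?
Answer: $- 532 \sqrt{31} \approx -2962.1$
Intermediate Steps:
$r \sqrt{20 + 11} t = 19 \sqrt{20 + 11} \left(-28\right) = 19 \sqrt{31} \left(-28\right) = - 532 \sqrt{31}$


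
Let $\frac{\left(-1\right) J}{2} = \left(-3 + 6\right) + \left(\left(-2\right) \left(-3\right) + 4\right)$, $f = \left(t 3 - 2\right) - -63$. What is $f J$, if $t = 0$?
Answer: $-1586$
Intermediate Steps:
$f = 61$ ($f = \left(0 \cdot 3 - 2\right) - -63 = \left(0 - 2\right) + 63 = -2 + 63 = 61$)
$J = -26$ ($J = - 2 \left(\left(-3 + 6\right) + \left(\left(-2\right) \left(-3\right) + 4\right)\right) = - 2 \left(3 + \left(6 + 4\right)\right) = - 2 \left(3 + 10\right) = \left(-2\right) 13 = -26$)
$f J = 61 \left(-26\right) = -1586$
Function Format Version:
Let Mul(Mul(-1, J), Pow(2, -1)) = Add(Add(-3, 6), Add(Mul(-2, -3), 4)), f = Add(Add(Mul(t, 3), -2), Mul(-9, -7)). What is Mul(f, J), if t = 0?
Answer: -1586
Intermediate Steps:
f = 61 (f = Add(Add(Mul(0, 3), -2), Mul(-9, -7)) = Add(Add(0, -2), 63) = Add(-2, 63) = 61)
J = -26 (J = Mul(-2, Add(Add(-3, 6), Add(Mul(-2, -3), 4))) = Mul(-2, Add(3, Add(6, 4))) = Mul(-2, Add(3, 10)) = Mul(-2, 13) = -26)
Mul(f, J) = Mul(61, -26) = -1586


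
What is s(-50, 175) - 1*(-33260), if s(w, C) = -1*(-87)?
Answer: 33347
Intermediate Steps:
s(w, C) = 87
s(-50, 175) - 1*(-33260) = 87 - 1*(-33260) = 87 + 33260 = 33347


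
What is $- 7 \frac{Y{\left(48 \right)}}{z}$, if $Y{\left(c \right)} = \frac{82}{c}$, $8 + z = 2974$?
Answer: $- \frac{287}{71184} \approx -0.0040318$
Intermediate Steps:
$z = 2966$ ($z = -8 + 2974 = 2966$)
$- 7 \frac{Y{\left(48 \right)}}{z} = - 7 \frac{82 \cdot \frac{1}{48}}{2966} = - 7 \cdot 82 \cdot \frac{1}{48} \cdot \frac{1}{2966} = - 7 \cdot \frac{41}{24} \cdot \frac{1}{2966} = \left(-7\right) \frac{41}{71184} = - \frac{287}{71184}$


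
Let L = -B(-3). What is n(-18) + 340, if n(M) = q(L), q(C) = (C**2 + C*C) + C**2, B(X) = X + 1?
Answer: 352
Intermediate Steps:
B(X) = 1 + X
L = 2 (L = -(1 - 3) = -1*(-2) = 2)
q(C) = 3*C**2 (q(C) = (C**2 + C**2) + C**2 = 2*C**2 + C**2 = 3*C**2)
n(M) = 12 (n(M) = 3*2**2 = 3*4 = 12)
n(-18) + 340 = 12 + 340 = 352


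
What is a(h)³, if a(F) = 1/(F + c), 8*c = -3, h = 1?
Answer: 512/125 ≈ 4.0960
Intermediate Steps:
c = -3/8 (c = (⅛)*(-3) = -3/8 ≈ -0.37500)
a(F) = 1/(-3/8 + F) (a(F) = 1/(F - 3/8) = 1/(-3/8 + F))
a(h)³ = (8/(-3 + 8*1))³ = (8/(-3 + 8))³ = (8/5)³ = 512/125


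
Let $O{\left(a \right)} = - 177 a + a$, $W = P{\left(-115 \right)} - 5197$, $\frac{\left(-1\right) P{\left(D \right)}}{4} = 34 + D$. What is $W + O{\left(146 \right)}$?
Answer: $-30569$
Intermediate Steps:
$P{\left(D \right)} = -136 - 4 D$ ($P{\left(D \right)} = - 4 \left(34 + D\right) = -136 - 4 D$)
$W = -4873$ ($W = \left(-136 - -460\right) - 5197 = \left(-136 + 460\right) - 5197 = 324 - 5197 = -4873$)
$O{\left(a \right)} = - 176 a$
$W + O{\left(146 \right)} = -4873 - 25696 = -30569$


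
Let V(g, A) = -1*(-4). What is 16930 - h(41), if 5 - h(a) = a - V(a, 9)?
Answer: 16962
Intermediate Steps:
V(g, A) = 4
h(a) = 9 - a (h(a) = 5 - (a - 1*4) = 5 - (a - 4) = 5 - (-4 + a) = 5 + (4 - a) = 9 - a)
16930 - h(41) = 16930 - (9 - 1*41) = 16930 - (9 - 41) = 16930 - 1*(-32) = 16930 + 32 = 16962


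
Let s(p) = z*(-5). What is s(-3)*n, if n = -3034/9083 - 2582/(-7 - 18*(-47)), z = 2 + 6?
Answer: 1039913280/7620637 ≈ 136.46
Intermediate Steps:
z = 8
n = -25997832/7620637 (n = -3034*1/9083 - 2582/(-7 + 846) = -3034/9083 - 2582/839 = -25997832/7620637 ≈ -3.4115)
s(p) = -40 (s(p) = 8*(-5) = -40)
s(-3)*n = -40*(-25997832/7620637) = 1039913280/7620637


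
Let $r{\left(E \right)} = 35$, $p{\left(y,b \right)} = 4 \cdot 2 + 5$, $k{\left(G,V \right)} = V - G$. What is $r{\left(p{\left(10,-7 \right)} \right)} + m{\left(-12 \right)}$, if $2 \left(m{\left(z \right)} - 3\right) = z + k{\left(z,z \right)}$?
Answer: $32$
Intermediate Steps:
$p{\left(y,b \right)} = 13$ ($p{\left(y,b \right)} = 8 + 5 = 13$)
$m{\left(z \right)} = 3 + \frac{z}{2}$ ($m{\left(z \right)} = 3 + \frac{z + \left(z - z\right)}{2} = 3 + \frac{z + 0}{2} = 3 + \frac{z}{2}$)
$r{\left(p{\left(10,-7 \right)} \right)} + m{\left(-12 \right)} = 35 + \left(3 + \frac{1}{2} \left(-12\right)\right) = 35 + \left(3 - 6\right) = 35 - 3 = 32$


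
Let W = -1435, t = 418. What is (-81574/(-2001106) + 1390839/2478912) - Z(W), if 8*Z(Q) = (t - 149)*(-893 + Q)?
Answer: 64718517672540485/826760946112 ≈ 78280.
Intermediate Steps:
Z(Q) = -240217/8 + 269*Q/8 (Z(Q) = ((418 - 149)*(-893 + Q))/8 = (269*(-893 + Q))/8 = (-240217 + 269*Q)/8 = -240217/8 + 269*Q/8)
(-81574/(-2001106) + 1390839/2478912) - Z(W) = (-81574/(-2001106) + 1390839/2478912) - (-240217/8 + (269/8)*(-1435)) = (-81574*(-1/2001106) + 1390839*(1/2478912)) - (-240217/8 - 386015/8) = (40787/1000553 + 463613/826304) - 1*(-78279) = 497571839237/826760946112 + 78279 = 64718517672540485/826760946112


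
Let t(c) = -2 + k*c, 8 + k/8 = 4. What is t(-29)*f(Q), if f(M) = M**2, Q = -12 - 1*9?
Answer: 408366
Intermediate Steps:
k = -32 (k = -64 + 8*4 = -64 + 32 = -32)
Q = -21 (Q = -12 - 9 = -21)
t(c) = -2 - 32*c
t(-29)*f(Q) = (-2 - 32*(-29))*(-21)**2 = (-2 + 928)*441 = 926*441 = 408366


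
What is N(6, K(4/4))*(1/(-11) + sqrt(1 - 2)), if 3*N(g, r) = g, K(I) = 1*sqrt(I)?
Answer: -2/11 + 2*I ≈ -0.18182 + 2.0*I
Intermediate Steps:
K(I) = sqrt(I)
N(g, r) = g/3
N(6, K(4/4))*(1/(-11) + sqrt(1 - 2)) = ((1/3)*6)*(1/(-11) + sqrt(1 - 2)) = 2*(-1/11 + sqrt(-1)) = 2*(-1/11 + I) = -2/11 + 2*I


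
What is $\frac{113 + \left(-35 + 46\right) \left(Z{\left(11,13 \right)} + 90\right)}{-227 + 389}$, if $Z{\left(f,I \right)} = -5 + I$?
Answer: $\frac{397}{54} \approx 7.3519$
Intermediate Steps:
$\frac{113 + \left(-35 + 46\right) \left(Z{\left(11,13 \right)} + 90\right)}{-227 + 389} = \frac{113 + \left(-35 + 46\right) \left(\left(-5 + 13\right) + 90\right)}{-227 + 389} = \frac{113 + 11 \left(8 + 90\right)}{162} = \left(113 + 11 \cdot 98\right) \frac{1}{162} = \left(113 + 1078\right) \frac{1}{162} = 1191 \cdot \frac{1}{162} = \frac{397}{54}$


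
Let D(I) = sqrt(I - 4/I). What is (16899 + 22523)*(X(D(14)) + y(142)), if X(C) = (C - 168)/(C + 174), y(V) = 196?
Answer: 135727107616/17653 + 4494108*sqrt(42)/17653 ≈ 7.6903e+6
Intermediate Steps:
X(C) = (-168 + C)/(174 + C)
(16899 + 22523)*(X(D(14)) + y(142)) = (16899 + 22523)*((-168 + sqrt(14 - 4/14))/(174 + sqrt(14 - 4/14)) + 196) = 39422*((-168 + sqrt(14 - 4*1/14))/(174 + sqrt(14 - 4*1/14)) + 196) = 39422*((-168 + sqrt(14 - 2/7))/(174 + sqrt(14 - 2/7)) + 196) = 39422*((-168 + sqrt(96/7))/(174 + sqrt(96/7)) + 196) = 39422*((-168 + 4*sqrt(42)/7)/(174 + 4*sqrt(42)/7) + 196) = 39422*(196 + (-168 + 4*sqrt(42)/7)/(174 + 4*sqrt(42)/7)) = 7726712 + 39422*(-168 + 4*sqrt(42)/7)/(174 + 4*sqrt(42)/7)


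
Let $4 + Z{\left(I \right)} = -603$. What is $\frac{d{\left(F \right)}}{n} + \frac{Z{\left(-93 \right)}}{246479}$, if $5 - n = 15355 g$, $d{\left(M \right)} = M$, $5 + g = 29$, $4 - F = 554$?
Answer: $- \frac{17625031}{18166241737} \approx -0.00097021$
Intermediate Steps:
$F = -550$ ($F = 4 - 554 = -550$)
$g = 24$ ($g = -5 + 29 = 24$)
$Z{\left(I \right)} = -607$ ($Z{\left(I \right)} = -4 - 603 = -607$)
$n = -368515$ ($n = 5 - 15355 \cdot 24 = 5 - 368520 = -368515$)
$\frac{d{\left(F \right)}}{n} + \frac{Z{\left(-93 \right)}}{246479} = - \frac{550}{-368515} - \frac{607}{246479} = \left(-550\right) \left(- \frac{1}{368515}\right) - \frac{607}{246479} = \frac{110}{73703} - \frac{607}{246479} = - \frac{17625031}{18166241737}$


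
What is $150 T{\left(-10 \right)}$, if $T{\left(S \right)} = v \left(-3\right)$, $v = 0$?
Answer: $0$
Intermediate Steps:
$T{\left(S \right)} = 0$ ($T{\left(S \right)} = 0 \left(-3\right) = 0$)
$150 T{\left(-10 \right)} = 150 \cdot 0 = 0$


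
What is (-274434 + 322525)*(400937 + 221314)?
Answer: 29924672841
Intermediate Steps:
(-274434 + 322525)*(400937 + 221314) = 48091*622251 = 29924672841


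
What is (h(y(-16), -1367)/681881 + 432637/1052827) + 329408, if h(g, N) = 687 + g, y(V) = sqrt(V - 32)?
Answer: 236483197419220842/717902727587 + 4*I*sqrt(3)/681881 ≈ 3.2941e+5 + 1.016e-5*I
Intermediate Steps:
y(V) = sqrt(-32 + V)
(h(y(-16), -1367)/681881 + 432637/1052827) + 329408 = ((687 + sqrt(-32 - 16))/681881 + 432637/1052827) + 329408 = ((687 + sqrt(-48))*(1/681881) + 432637*(1/1052827)) + 329408 = ((687 + 4*I*sqrt(3))*(1/681881) + 432637/1052827) + 329408 = ((687/681881 + 4*I*sqrt(3)/681881) + 432637/1052827) + 329408 = (295730242346/717902727587 + 4*I*sqrt(3)/681881) + 329408 = 236483197419220842/717902727587 + 4*I*sqrt(3)/681881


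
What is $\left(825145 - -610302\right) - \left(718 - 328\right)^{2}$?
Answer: $1283347$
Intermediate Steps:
$\left(825145 - -610302\right) - \left(718 - 328\right)^{2} = \left(825145 + 610302\right) - 390^{2} = 1435447 - 152100 = 1283347$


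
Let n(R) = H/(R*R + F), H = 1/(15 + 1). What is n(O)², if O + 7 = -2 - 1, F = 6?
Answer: 1/2876416 ≈ 3.4765e-7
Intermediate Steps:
H = 1/16 ≈ 0.062500
O = -10 (O = -7 + (-2 - 1) = -7 - 3 = -10)
n(R) = 1/(16*(6 + R²)) (n(R) = 1/(16*(R*R + 6)) = 1/(16*(R² + 6)) = 1/(16*(6 + R²)))
n(O)² = (1/(16*(6 + (-10)²)))² = (1/(16*(6 + 100)))² = ((1/16)/106)² = ((1/16)*(1/106))² = (1/1696)² = 1/2876416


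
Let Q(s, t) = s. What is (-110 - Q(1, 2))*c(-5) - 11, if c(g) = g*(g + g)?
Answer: -5561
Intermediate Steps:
c(g) = 2*g² (c(g) = g*(2*g) = 2*g²)
(-110 - Q(1, 2))*c(-5) - 11 = (-110 - 1*1)*(2*(-5)²) - 11 = (-110 - 1)*(2*25) - 11 = -111*50 - 11 = -5550 - 11 = -5561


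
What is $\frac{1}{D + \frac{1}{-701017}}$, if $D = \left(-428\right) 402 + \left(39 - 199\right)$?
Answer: $- \frac{701017}{120726343673} \approx -5.8067 \cdot 10^{-6}$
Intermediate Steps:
$D = -172216$ ($D = -172056 + \left(39 - 199\right) = -172056 - 160 = -172216$)
$\frac{1}{D + \frac{1}{-701017}} = \frac{1}{-172216 + \frac{1}{-701017}} = \frac{1}{-172216 - \frac{1}{701017}} = \frac{1}{- \frac{120726343673}{701017}} = - \frac{701017}{120726343673}$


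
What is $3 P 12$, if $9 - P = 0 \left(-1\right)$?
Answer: $324$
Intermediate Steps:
$P = 9$ ($P = 9 - 0 \left(-1\right) = 9 - 0 = 9 + 0 = 9$)
$3 P 12 = 3 \cdot 9 \cdot 12 = 27 \cdot 12 = 324$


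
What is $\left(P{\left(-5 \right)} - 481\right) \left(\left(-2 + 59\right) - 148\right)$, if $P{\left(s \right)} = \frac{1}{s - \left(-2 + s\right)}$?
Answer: $\frac{87451}{2} \approx 43726.0$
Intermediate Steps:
$P{\left(s \right)} = \frac{1}{2}$
$\left(P{\left(-5 \right)} - 481\right) \left(\left(-2 + 59\right) - 148\right) = \left(\frac{1}{2} - 481\right) \left(\left(-2 + 59\right) - 148\right) = - \frac{961 \left(57 - 148\right)}{2} = \left(- \frac{961}{2}\right) \left(-91\right) = \frac{87451}{2}$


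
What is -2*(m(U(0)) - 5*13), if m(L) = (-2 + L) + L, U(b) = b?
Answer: 134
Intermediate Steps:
m(L) = -2 + 2*L
-2*(m(U(0)) - 5*13) = -2*((-2 + 2*0) - 5*13) = -2*((-2 + 0) - 65) = -2*(-2 - 65) = -2*(-67) = 134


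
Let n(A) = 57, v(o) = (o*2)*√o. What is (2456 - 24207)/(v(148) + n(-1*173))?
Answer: 1239807/12963919 - 12876592*√37/12963919 ≈ -5.9462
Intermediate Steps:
v(o) = 2*o^(3/2) (v(o) = (2*o)*√o = 2*o^(3/2))
(2456 - 24207)/(v(148) + n(-1*173)) = (2456 - 24207)/(2*148^(3/2) + 57) = -21751/(2*(296*√37) + 57) = -21751/(592*√37 + 57) = -21751/(57 + 592*√37)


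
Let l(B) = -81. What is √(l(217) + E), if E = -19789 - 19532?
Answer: 3*I*√4378 ≈ 198.5*I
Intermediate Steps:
E = -39321
√(l(217) + E) = √(-81 - 39321) = √(-39402) = 3*I*√4378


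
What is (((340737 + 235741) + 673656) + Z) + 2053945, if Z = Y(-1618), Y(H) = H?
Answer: 3302461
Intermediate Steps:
Z = -1618
(((340737 + 235741) + 673656) + Z) + 2053945 = (((340737 + 235741) + 673656) - 1618) + 2053945 = ((576478 + 673656) - 1618) + 2053945 = (1250134 - 1618) + 2053945 = 1248516 + 2053945 = 3302461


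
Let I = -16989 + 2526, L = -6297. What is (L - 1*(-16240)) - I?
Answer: 24406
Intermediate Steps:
I = -14463
(L - 1*(-16240)) - I = (-6297 - 1*(-16240)) - 1*(-14463) = (-6297 + 16240) + 14463 = 9943 + 14463 = 24406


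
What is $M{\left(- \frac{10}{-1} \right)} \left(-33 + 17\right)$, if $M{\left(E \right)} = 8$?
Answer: $-128$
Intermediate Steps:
$M{\left(- \frac{10}{-1} \right)} \left(-33 + 17\right) = 8 \left(-33 + 17\right) = 8 \left(-16\right) = -128$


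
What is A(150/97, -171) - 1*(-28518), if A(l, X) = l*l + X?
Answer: 266739423/9409 ≈ 28349.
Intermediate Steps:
A(l, X) = X + l² (A(l, X) = l² + X = X + l²)
A(150/97, -171) - 1*(-28518) = (-171 + (150/97)²) - 1*(-28518) = (-171 + (150*(1/97))²) + 28518 = (-171 + (150/97)²) + 28518 = (-171 + 22500/9409) + 28518 = -1586439/9409 + 28518 = 266739423/9409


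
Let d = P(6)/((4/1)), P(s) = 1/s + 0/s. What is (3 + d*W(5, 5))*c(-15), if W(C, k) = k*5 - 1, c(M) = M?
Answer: -60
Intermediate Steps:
W(C, k) = -1 + 5*k (W(C, k) = 5*k - 1 = -1 + 5*k)
P(s) = 1/s (P(s) = 1/s + 0 = 1/s)
d = 1/24 (d = 1/(6*((4/1))) = 1/(6*((4*1))) = (1/6)/4 = (1/6)*(1/4) = 1/24 ≈ 0.041667)
(3 + d*W(5, 5))*c(-15) = (3 + (-1 + 5*5)/24)*(-15) = (3 + (-1 + 25)/24)*(-15) = (3 + (1/24)*24)*(-15) = (3 + 1)*(-15) = 4*(-15) = -60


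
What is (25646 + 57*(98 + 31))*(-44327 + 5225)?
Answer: -1290326898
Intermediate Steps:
(25646 + 57*(98 + 31))*(-44327 + 5225) = (25646 + 57*129)*(-39102) = (25646 + 7353)*(-39102) = 32999*(-39102) = -1290326898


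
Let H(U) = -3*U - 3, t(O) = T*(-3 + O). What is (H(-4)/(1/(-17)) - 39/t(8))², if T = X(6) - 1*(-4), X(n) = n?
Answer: 59120721/2500 ≈ 23648.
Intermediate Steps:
T = 10 (T = 6 - 1*(-4) = 6 + 4 = 10)
t(O) = -30 + 10*O (t(O) = 10*(-3 + O) = -30 + 10*O)
H(U) = -3 - 3*U
(H(-4)/(1/(-17)) - 39/t(8))² = ((-3 - 3*(-4))/(1/(-17)) - 39/(-30 + 10*8))² = ((-3 + 12)/(-1/17) - 39/(-30 + 80))² = (9*(-17) - 39/50)² = (-153 - 39*1/50)² = (-153 - 39/50)² = (-7689/50)² = 59120721/2500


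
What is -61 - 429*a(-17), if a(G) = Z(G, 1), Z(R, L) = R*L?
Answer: 7232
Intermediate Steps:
Z(R, L) = L*R
a(G) = G (a(G) = 1*G = G)
-61 - 429*a(-17) = -61 - 429*(-17) = -61 + 7293 = 7232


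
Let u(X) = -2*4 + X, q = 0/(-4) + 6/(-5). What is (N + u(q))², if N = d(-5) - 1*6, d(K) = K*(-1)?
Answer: 2601/25 ≈ 104.04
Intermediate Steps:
d(K) = -K
N = -1 (N = -1*(-5) - 1*6 = 5 - 6 = -1)
q = -6/5 (q = 0*(-¼) + 6*(-⅕) = 0 - 6/5 = -6/5 ≈ -1.2000)
u(X) = -8 + X
(N + u(q))² = (-1 + (-8 - 6/5))² = (-1 - 46/5)² = (-51/5)² = 2601/25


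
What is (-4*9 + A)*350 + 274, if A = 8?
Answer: -9526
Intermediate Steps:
(-4*9 + A)*350 + 274 = (-4*9 + 8)*350 + 274 = (-36 + 8)*350 + 274 = -28*350 + 274 = -9800 + 274 = -9526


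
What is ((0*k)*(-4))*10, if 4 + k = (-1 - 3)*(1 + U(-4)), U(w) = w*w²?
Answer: 0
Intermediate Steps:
U(w) = w³
k = 248 (k = -4 + (-1 - 3)*(1 + (-4)³) = -4 - 4*(1 - 64) = -4 - 4*(-63) = -4 + 252 = 248)
((0*k)*(-4))*10 = ((0*248)*(-4))*10 = (0*(-4))*10 = 0*10 = 0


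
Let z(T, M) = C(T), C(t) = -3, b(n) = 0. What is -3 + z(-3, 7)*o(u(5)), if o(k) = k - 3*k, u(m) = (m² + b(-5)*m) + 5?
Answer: 177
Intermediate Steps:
z(T, M) = -3
u(m) = 5 + m² (u(m) = (m² + 0*m) + 5 = (m² + 0) + 5 = m² + 5 = 5 + m²)
o(k) = -2*k
-3 + z(-3, 7)*o(u(5)) = -3 - (-6)*(5 + 5²) = -3 - (-6)*(5 + 25) = -3 - (-6)*30 = -3 - 3*(-60) = -3 + 180 = 177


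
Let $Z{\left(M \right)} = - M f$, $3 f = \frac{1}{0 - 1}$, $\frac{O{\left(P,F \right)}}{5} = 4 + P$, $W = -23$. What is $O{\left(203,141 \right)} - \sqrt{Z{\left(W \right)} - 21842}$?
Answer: $1035 - \frac{i \sqrt{196647}}{3} \approx 1035.0 - 147.82 i$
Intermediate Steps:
$O{\left(P,F \right)} = 20 + 5 P$ ($O{\left(P,F \right)} = 5 \left(4 + P\right) = 20 + 5 P$)
$f = - \frac{1}{3}$ ($f = \frac{1}{3 \left(0 - 1\right)} = \frac{1}{3 \left(-1\right)} = \frac{1}{3} \left(-1\right) = - \frac{1}{3} \approx -0.33333$)
$Z{\left(M \right)} = \frac{M}{3}$ ($Z{\left(M \right)} = - M \left(- \frac{1}{3}\right) = \frac{M}{3}$)
$O{\left(203,141 \right)} - \sqrt{Z{\left(W \right)} - 21842} = \left(20 + 5 \cdot 203\right) - \sqrt{\frac{1}{3} \left(-23\right) - 21842} = \left(20 + 1015\right) - \sqrt{- \frac{23}{3} - 21842} = 1035 - \sqrt{- \frac{65549}{3}} = 1035 - \frac{i \sqrt{196647}}{3}$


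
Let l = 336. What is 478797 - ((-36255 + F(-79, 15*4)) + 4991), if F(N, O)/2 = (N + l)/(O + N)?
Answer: 9691673/19 ≈ 5.1009e+5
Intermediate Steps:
F(N, O) = 2*(336 + N)/(N + O) (F(N, O) = 2*((N + 336)/(O + N)) = 2*((336 + N)/(N + O)) = 2*(336 + N)/(N + O))
478797 - ((-36255 + F(-79, 15*4)) + 4991) = 478797 - ((-36255 + 2*(336 - 79)/(-79 + 15*4)) + 4991) = 478797 - ((-36255 + 2*257/(-79 + 60)) + 4991) = 478797 - ((-36255 + 2*257/(-19)) + 4991) = 478797 - ((-36255 + 2*(-1/19)*257) + 4991) = 478797 - ((-36255 - 514/19) + 4991) = 478797 - (-689359/19 + 4991) = 478797 - 1*(-594530/19) = 478797 + 594530/19 = 9691673/19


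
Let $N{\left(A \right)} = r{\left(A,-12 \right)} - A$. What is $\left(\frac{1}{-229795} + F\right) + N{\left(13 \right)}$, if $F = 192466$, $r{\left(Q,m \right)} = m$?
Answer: $\frac{44221979594}{229795} \approx 1.9244 \cdot 10^{5}$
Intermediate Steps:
$N{\left(A \right)} = -12 - A$
$\left(\frac{1}{-229795} + F\right) + N{\left(13 \right)} = \left(\frac{1}{-229795} + 192466\right) - 25 = \left(- \frac{1}{229795} + 192466\right) - 25 = \frac{44227724469}{229795} - 25 = \frac{44221979594}{229795}$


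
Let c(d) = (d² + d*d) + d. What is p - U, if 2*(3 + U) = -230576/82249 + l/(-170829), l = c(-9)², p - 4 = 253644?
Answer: 87998708410327/346926282 ≈ 2.5365e+5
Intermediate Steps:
c(d) = d + 2*d² (c(d) = (d² + d²) + d = 2*d² + d = d + 2*d²)
p = 253648 (p = 4 + 253644 = 253648)
l = 23409 (l = (-9*(1 + 2*(-9)))² = (-9*(1 - 18))² = (-9*(-17))² = 153² = 23409)
U = -1550833591/346926282 (U = -3 + (-230576/82249 + 23409/(-170829))/2 = -3 + (-230576*1/82249 + 23409*(-1/170829))/2 = -3 + (-230576/82249 - 289/2109)/2 = -3 + (½)*(-510054745/173463141) = -3 - 510054745/346926282 = -1550833591/346926282 ≈ -4.4702)
p - U = 253648 - 1*(-1550833591/346926282) = 253648 + 1550833591/346926282 = 87998708410327/346926282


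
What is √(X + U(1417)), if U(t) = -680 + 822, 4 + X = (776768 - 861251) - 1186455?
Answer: 60*I*√353 ≈ 1127.3*I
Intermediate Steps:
X = -1270942 (X = -4 + ((776768 - 861251) - 1186455) = -4 + (-84483 - 1186455) = -4 - 1270938 = -1270942)
U(t) = 142
√(X + U(1417)) = √(-1270942 + 142) = √(-1270800) = 60*I*√353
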